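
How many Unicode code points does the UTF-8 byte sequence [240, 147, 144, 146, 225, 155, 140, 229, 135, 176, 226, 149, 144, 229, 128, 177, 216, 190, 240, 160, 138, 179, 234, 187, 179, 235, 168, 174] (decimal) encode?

9

Byte at offset 0: 0xF0 = 11110000 → 4-byte char (#1). Advance 4.
Byte at offset 4: 0xE1 = 11100001 → 3-byte char (#2). Advance 3.
Byte at offset 7: 0xE5 = 11100101 → 3-byte char (#3). Advance 3.
Byte at offset 10: 0xE2 = 11100010 → 3-byte char (#4). Advance 3.
Byte at offset 13: 0xE5 = 11100101 → 3-byte char (#5). Advance 3.
Byte at offset 16: 0xD8 = 11011000 → 2-byte char (#6). Advance 2.
Byte at offset 18: 0xF0 = 11110000 → 4-byte char (#7). Advance 4.
Byte at offset 22: 0xEA = 11101010 → 3-byte char (#8). Advance 3.
Byte at offset 25: 0xEB = 11101011 → 3-byte char (#9). Advance 3.
Reached end at offset 28 after 9 code points.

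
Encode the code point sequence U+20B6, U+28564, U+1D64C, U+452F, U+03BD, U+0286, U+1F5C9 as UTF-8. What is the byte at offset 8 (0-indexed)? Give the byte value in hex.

U+20B6 → 3-byte form E2 82 B6 at offsets 0–2.
U+28564 → 4-byte form F0 A8 95 A4 at offsets 3–6.
U+1D64C → 4-byte form F0 9D 99 8C at offsets 7–10.
Offset 8 falls in char 3's range; it's byte 2 of F0 9D 99 8C = 0x9D.

0x9D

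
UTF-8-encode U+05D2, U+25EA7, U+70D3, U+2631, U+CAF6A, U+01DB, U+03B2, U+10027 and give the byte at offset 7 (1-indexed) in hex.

1-indexed offset 7 is 0-indexed offset 6.
U+05D2 → 2-byte form D7 92 at offsets 0–1.
U+25EA7 → 4-byte form F0 A5 BA A7 at offsets 2–5.
U+70D3 → 3-byte form E7 83 93 at offsets 6–8.
Offset 6 falls in char 3's range; it's byte 1 of E7 83 93 = 0xE7.

0xE7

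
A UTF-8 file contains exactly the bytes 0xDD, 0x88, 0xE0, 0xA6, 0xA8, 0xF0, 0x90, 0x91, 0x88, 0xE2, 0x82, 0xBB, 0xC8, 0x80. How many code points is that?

5

Byte at offset 0: 0xDD = 11011101 → 2-byte char (#1). Advance 2.
Byte at offset 2: 0xE0 = 11100000 → 3-byte char (#2). Advance 3.
Byte at offset 5: 0xF0 = 11110000 → 4-byte char (#3). Advance 4.
Byte at offset 9: 0xE2 = 11100010 → 3-byte char (#4). Advance 3.
Byte at offset 12: 0xC8 = 11001000 → 2-byte char (#5). Advance 2.
Reached end at offset 14 after 5 code points.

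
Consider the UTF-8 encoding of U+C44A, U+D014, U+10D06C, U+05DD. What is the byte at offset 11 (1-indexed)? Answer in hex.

1-indexed offset 11 is 0-indexed offset 10.
U+C44A → 3-byte form EC 91 8A at offsets 0–2.
U+D014 → 3-byte form ED 80 94 at offsets 3–5.
U+10D06C → 4-byte form F4 8D 81 AC at offsets 6–9.
U+05DD → 2-byte form D7 9D at offsets 10–11.
Offset 10 falls in char 4's range; it's byte 1 of D7 9D = 0xD7.

0xD7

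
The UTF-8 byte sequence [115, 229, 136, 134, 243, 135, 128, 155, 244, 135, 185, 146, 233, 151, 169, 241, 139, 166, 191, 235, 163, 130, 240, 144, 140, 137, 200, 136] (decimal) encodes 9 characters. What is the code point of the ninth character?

Offset 0: leading byte 0x73 = 01110011 → 1-byte char #1 = 73.
Offset 1: leading byte 0xE5 = 11100101 → 3-byte char #2 = E5 88 86.
Offset 4: leading byte 0xF3 = 11110011 → 4-byte char #3 = F3 87 80 9B.
Offset 8: leading byte 0xF4 = 11110100 → 4-byte char #4 = F4 87 B9 92.
Offset 12: leading byte 0xE9 = 11101001 → 3-byte char #5 = E9 97 A9.
Offset 15: leading byte 0xF1 = 11110001 → 4-byte char #6 = F1 8B A6 BF.
Offset 19: leading byte 0xEB = 11101011 → 3-byte char #7 = EB A3 82.
Offset 22: leading byte 0xF0 = 11110000 → 4-byte char #8 = F0 90 8C 89.
Offset 26: leading byte 0xC8 = 11001000 → 2-byte char #9 = C8 88.
Leading byte 0xC8 = 11001000 matches 110xxxxx → 2-byte sequence.
Byte 1: 0xC8 = 11001000, payload 01000 (5 bits).
Byte 2: 0x88 = 10001000 (10xxxxxx ✓), payload 001000.
Concatenate: 01000001000 = 0x208 (11 bits → U+0208).

U+0208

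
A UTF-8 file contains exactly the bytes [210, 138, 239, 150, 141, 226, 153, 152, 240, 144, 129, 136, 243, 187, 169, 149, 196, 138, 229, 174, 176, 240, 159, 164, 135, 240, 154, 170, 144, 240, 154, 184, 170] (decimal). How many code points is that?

10

Byte at offset 0: 0xD2 = 11010010 → 2-byte char (#1). Advance 2.
Byte at offset 2: 0xEF = 11101111 → 3-byte char (#2). Advance 3.
Byte at offset 5: 0xE2 = 11100010 → 3-byte char (#3). Advance 3.
Byte at offset 8: 0xF0 = 11110000 → 4-byte char (#4). Advance 4.
Byte at offset 12: 0xF3 = 11110011 → 4-byte char (#5). Advance 4.
Byte at offset 16: 0xC4 = 11000100 → 2-byte char (#6). Advance 2.
Byte at offset 18: 0xE5 = 11100101 → 3-byte char (#7). Advance 3.
Byte at offset 21: 0xF0 = 11110000 → 4-byte char (#8). Advance 4.
Byte at offset 25: 0xF0 = 11110000 → 4-byte char (#9). Advance 4.
Byte at offset 29: 0xF0 = 11110000 → 4-byte char (#10). Advance 4.
Reached end at offset 33 after 10 code points.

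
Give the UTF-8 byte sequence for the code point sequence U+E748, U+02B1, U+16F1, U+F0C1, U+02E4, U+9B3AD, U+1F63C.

U+E748: 3-byte form → EE 9D 88.
U+02B1: 2-byte form → CA B1.
U+16F1: 3-byte form → E1 9B B1.
U+F0C1: 3-byte form → EF 83 81.
U+02E4: 2-byte form → CB A4.
U+9B3AD: 4-byte form → F2 9B 8E AD.
U+1F63C: 4-byte form → F0 9F 98 BC.
Concatenated (21 bytes): EE 9D 88 CA B1 E1 9B B1 EF 83 81 CB A4 F2 9B 8E AD F0 9F 98 BC.

EE 9D 88 CA B1 E1 9B B1 EF 83 81 CB A4 F2 9B 8E AD F0 9F 98 BC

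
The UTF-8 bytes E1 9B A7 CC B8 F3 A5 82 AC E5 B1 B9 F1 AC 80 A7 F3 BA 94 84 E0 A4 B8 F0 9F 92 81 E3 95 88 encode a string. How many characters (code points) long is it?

9

Byte at offset 0: 0xE1 = 11100001 → 3-byte char (#1). Advance 3.
Byte at offset 3: 0xCC = 11001100 → 2-byte char (#2). Advance 2.
Byte at offset 5: 0xF3 = 11110011 → 4-byte char (#3). Advance 4.
Byte at offset 9: 0xE5 = 11100101 → 3-byte char (#4). Advance 3.
Byte at offset 12: 0xF1 = 11110001 → 4-byte char (#5). Advance 4.
Byte at offset 16: 0xF3 = 11110011 → 4-byte char (#6). Advance 4.
Byte at offset 20: 0xE0 = 11100000 → 3-byte char (#7). Advance 3.
Byte at offset 23: 0xF0 = 11110000 → 4-byte char (#8). Advance 4.
Byte at offset 27: 0xE3 = 11100011 → 3-byte char (#9). Advance 3.
Reached end at offset 30 after 9 code points.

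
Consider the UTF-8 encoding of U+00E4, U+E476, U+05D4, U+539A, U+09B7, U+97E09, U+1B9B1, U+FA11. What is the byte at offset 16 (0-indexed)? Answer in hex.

U+00E4 → 2-byte form C3 A4 at offsets 0–1.
U+E476 → 3-byte form EE 91 B6 at offsets 2–4.
U+05D4 → 2-byte form D7 94 at offsets 5–6.
U+539A → 3-byte form E5 8E 9A at offsets 7–9.
U+09B7 → 3-byte form E0 A6 B7 at offsets 10–12.
U+97E09 → 4-byte form F2 97 B8 89 at offsets 13–16.
Offset 16 falls in char 6's range; it's byte 4 of F2 97 B8 89 = 0x89.

0x89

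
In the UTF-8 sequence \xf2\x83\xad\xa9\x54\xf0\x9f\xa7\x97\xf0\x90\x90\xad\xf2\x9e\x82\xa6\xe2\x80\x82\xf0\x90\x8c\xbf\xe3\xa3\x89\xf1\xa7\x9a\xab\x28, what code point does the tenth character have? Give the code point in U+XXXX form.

U+0028

Offset 0: leading byte 0xF2 = 11110010 → 4-byte char #1 = F2 83 AD A9.
Offset 4: leading byte 0x54 = 01010100 → 1-byte char #2 = 54.
Offset 5: leading byte 0xF0 = 11110000 → 4-byte char #3 = F0 9F A7 97.
Offset 9: leading byte 0xF0 = 11110000 → 4-byte char #4 = F0 90 90 AD.
Offset 13: leading byte 0xF2 = 11110010 → 4-byte char #5 = F2 9E 82 A6.
Offset 17: leading byte 0xE2 = 11100010 → 3-byte char #6 = E2 80 82.
Offset 20: leading byte 0xF0 = 11110000 → 4-byte char #7 = F0 90 8C BF.
Offset 24: leading byte 0xE3 = 11100011 → 3-byte char #8 = E3 A3 89.
Offset 27: leading byte 0xF1 = 11110001 → 4-byte char #9 = F1 A7 9A AB.
Offset 31: leading byte 0x28 = 00101000 → 1-byte char #10 = 28.
Leading byte 0x28 = 00101000 matches 0xxxxxxx → 1-byte sequence.
Byte 1: 0x28 = 00101000, payload 0101000 (7 bits).
Concatenate: 0101000 = 0x28 (7 bits → U+0028).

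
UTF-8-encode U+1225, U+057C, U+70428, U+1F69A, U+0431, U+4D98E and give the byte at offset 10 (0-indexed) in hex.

U+1225 → 3-byte form E1 88 A5 at offsets 0–2.
U+057C → 2-byte form D5 BC at offsets 3–4.
U+70428 → 4-byte form F1 B0 90 A8 at offsets 5–8.
U+1F69A → 4-byte form F0 9F 9A 9A at offsets 9–12.
Offset 10 falls in char 4's range; it's byte 2 of F0 9F 9A 9A = 0x9F.

0x9F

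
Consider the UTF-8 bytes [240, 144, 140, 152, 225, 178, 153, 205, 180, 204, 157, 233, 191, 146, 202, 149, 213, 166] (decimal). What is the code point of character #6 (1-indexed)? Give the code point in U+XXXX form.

U+0295

Offset 0: leading byte 0xF0 = 11110000 → 4-byte char #1 = F0 90 8C 98.
Offset 4: leading byte 0xE1 = 11100001 → 3-byte char #2 = E1 B2 99.
Offset 7: leading byte 0xCD = 11001101 → 2-byte char #3 = CD B4.
Offset 9: leading byte 0xCC = 11001100 → 2-byte char #4 = CC 9D.
Offset 11: leading byte 0xE9 = 11101001 → 3-byte char #5 = E9 BF 92.
Offset 14: leading byte 0xCA = 11001010 → 2-byte char #6 = CA 95.
Leading byte 0xCA = 11001010 matches 110xxxxx → 2-byte sequence.
Byte 1: 0xCA = 11001010, payload 01010 (5 bits).
Byte 2: 0x95 = 10010101 (10xxxxxx ✓), payload 010101.
Concatenate: 01010010101 = 0x295 (11 bits → U+0295).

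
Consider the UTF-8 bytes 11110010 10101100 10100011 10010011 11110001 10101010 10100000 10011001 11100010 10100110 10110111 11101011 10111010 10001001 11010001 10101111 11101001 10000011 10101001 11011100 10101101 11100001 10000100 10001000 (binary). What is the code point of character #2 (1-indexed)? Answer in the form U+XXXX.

U+6A819

Offset 0: leading byte 0xF2 = 11110010 → 4-byte char #1 = F2 AC A3 93.
Offset 4: leading byte 0xF1 = 11110001 → 4-byte char #2 = F1 AA A0 99.
Leading byte 0xF1 = 11110001 matches 11110xxx → 4-byte sequence.
Byte 1: 0xF1 = 11110001, payload 001 (3 bits).
Byte 2: 0xAA = 10101010 (10xxxxxx ✓), payload 101010.
Byte 3: 0xA0 = 10100000 (10xxxxxx ✓), payload 100000.
Byte 4: 0x99 = 10011001 (10xxxxxx ✓), payload 011001.
Concatenate: 001101010100000011001 = 0x6A819 (21 bits → U+6A819).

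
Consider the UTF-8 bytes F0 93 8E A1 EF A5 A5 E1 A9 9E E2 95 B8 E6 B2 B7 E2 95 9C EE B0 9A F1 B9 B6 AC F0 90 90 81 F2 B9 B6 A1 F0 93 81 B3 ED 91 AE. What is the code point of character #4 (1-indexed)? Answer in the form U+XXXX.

U+2578

Offset 0: leading byte 0xF0 = 11110000 → 4-byte char #1 = F0 93 8E A1.
Offset 4: leading byte 0xEF = 11101111 → 3-byte char #2 = EF A5 A5.
Offset 7: leading byte 0xE1 = 11100001 → 3-byte char #3 = E1 A9 9E.
Offset 10: leading byte 0xE2 = 11100010 → 3-byte char #4 = E2 95 B8.
Leading byte 0xE2 = 11100010 matches 1110xxxx → 3-byte sequence.
Byte 1: 0xE2 = 11100010, payload 0010 (4 bits).
Byte 2: 0x95 = 10010101 (10xxxxxx ✓), payload 010101.
Byte 3: 0xB8 = 10111000 (10xxxxxx ✓), payload 111000.
Concatenate: 0010010101111000 = 0x2578 (16 bits → U+2578).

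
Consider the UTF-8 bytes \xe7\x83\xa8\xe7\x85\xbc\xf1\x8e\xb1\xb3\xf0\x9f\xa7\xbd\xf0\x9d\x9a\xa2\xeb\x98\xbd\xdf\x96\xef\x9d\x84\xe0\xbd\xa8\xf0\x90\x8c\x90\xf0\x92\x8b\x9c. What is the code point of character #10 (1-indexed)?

Offset 0: leading byte 0xE7 = 11100111 → 3-byte char #1 = E7 83 A8.
Offset 3: leading byte 0xE7 = 11100111 → 3-byte char #2 = E7 85 BC.
Offset 6: leading byte 0xF1 = 11110001 → 4-byte char #3 = F1 8E B1 B3.
Offset 10: leading byte 0xF0 = 11110000 → 4-byte char #4 = F0 9F A7 BD.
Offset 14: leading byte 0xF0 = 11110000 → 4-byte char #5 = F0 9D 9A A2.
Offset 18: leading byte 0xEB = 11101011 → 3-byte char #6 = EB 98 BD.
Offset 21: leading byte 0xDF = 11011111 → 2-byte char #7 = DF 96.
Offset 23: leading byte 0xEF = 11101111 → 3-byte char #8 = EF 9D 84.
Offset 26: leading byte 0xE0 = 11100000 → 3-byte char #9 = E0 BD A8.
Offset 29: leading byte 0xF0 = 11110000 → 4-byte char #10 = F0 90 8C 90.
Leading byte 0xF0 = 11110000 matches 11110xxx → 4-byte sequence.
Byte 1: 0xF0 = 11110000, payload 000 (3 bits).
Byte 2: 0x90 = 10010000 (10xxxxxx ✓), payload 010000.
Byte 3: 0x8C = 10001100 (10xxxxxx ✓), payload 001100.
Byte 4: 0x90 = 10010000 (10xxxxxx ✓), payload 010000.
Concatenate: 000010000001100010000 = 0x10310 (21 bits → U+10310).

U+10310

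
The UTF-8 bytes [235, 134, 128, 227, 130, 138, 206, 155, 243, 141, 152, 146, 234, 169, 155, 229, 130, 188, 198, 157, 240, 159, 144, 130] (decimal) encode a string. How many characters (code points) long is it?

8

Byte at offset 0: 0xEB = 11101011 → 3-byte char (#1). Advance 3.
Byte at offset 3: 0xE3 = 11100011 → 3-byte char (#2). Advance 3.
Byte at offset 6: 0xCE = 11001110 → 2-byte char (#3). Advance 2.
Byte at offset 8: 0xF3 = 11110011 → 4-byte char (#4). Advance 4.
Byte at offset 12: 0xEA = 11101010 → 3-byte char (#5). Advance 3.
Byte at offset 15: 0xE5 = 11100101 → 3-byte char (#6). Advance 3.
Byte at offset 18: 0xC6 = 11000110 → 2-byte char (#7). Advance 2.
Byte at offset 20: 0xF0 = 11110000 → 4-byte char (#8). Advance 4.
Reached end at offset 24 after 8 code points.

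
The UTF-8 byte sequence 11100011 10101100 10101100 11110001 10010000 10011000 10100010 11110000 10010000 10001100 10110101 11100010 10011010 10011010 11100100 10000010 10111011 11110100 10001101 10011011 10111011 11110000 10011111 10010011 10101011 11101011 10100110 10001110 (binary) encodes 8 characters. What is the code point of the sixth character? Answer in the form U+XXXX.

Offset 0: leading byte 0xE3 = 11100011 → 3-byte char #1 = E3 AC AC.
Offset 3: leading byte 0xF1 = 11110001 → 4-byte char #2 = F1 90 98 A2.
Offset 7: leading byte 0xF0 = 11110000 → 4-byte char #3 = F0 90 8C B5.
Offset 11: leading byte 0xE2 = 11100010 → 3-byte char #4 = E2 9A 9A.
Offset 14: leading byte 0xE4 = 11100100 → 3-byte char #5 = E4 82 BB.
Offset 17: leading byte 0xF4 = 11110100 → 4-byte char #6 = F4 8D 9B BB.
Leading byte 0xF4 = 11110100 matches 11110xxx → 4-byte sequence.
Byte 1: 0xF4 = 11110100, payload 100 (3 bits).
Byte 2: 0x8D = 10001101 (10xxxxxx ✓), payload 001101.
Byte 3: 0x9B = 10011011 (10xxxxxx ✓), payload 011011.
Byte 4: 0xBB = 10111011 (10xxxxxx ✓), payload 111011.
Concatenate: 100001101011011111011 = 0x10D6FB (21 bits → U+10D6FB).

U+10D6FB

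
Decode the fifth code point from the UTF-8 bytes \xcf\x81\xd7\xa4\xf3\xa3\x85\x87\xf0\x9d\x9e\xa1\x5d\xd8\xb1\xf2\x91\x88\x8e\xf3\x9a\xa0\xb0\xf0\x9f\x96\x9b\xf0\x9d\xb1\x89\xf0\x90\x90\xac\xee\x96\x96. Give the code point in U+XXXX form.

U+005D

Offset 0: leading byte 0xCF = 11001111 → 2-byte char #1 = CF 81.
Offset 2: leading byte 0xD7 = 11010111 → 2-byte char #2 = D7 A4.
Offset 4: leading byte 0xF3 = 11110011 → 4-byte char #3 = F3 A3 85 87.
Offset 8: leading byte 0xF0 = 11110000 → 4-byte char #4 = F0 9D 9E A1.
Offset 12: leading byte 0x5D = 01011101 → 1-byte char #5 = 5D.
Leading byte 0x5D = 01011101 matches 0xxxxxxx → 1-byte sequence.
Byte 1: 0x5D = 01011101, payload 1011101 (7 bits).
Concatenate: 1011101 = 0x5D (7 bits → U+005D).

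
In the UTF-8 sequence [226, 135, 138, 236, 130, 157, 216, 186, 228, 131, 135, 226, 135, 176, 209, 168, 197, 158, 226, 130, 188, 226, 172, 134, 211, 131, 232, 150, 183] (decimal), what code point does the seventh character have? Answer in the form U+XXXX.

U+015E

Offset 0: leading byte 0xE2 = 11100010 → 3-byte char #1 = E2 87 8A.
Offset 3: leading byte 0xEC = 11101100 → 3-byte char #2 = EC 82 9D.
Offset 6: leading byte 0xD8 = 11011000 → 2-byte char #3 = D8 BA.
Offset 8: leading byte 0xE4 = 11100100 → 3-byte char #4 = E4 83 87.
Offset 11: leading byte 0xE2 = 11100010 → 3-byte char #5 = E2 87 B0.
Offset 14: leading byte 0xD1 = 11010001 → 2-byte char #6 = D1 A8.
Offset 16: leading byte 0xC5 = 11000101 → 2-byte char #7 = C5 9E.
Leading byte 0xC5 = 11000101 matches 110xxxxx → 2-byte sequence.
Byte 1: 0xC5 = 11000101, payload 00101 (5 bits).
Byte 2: 0x9E = 10011110 (10xxxxxx ✓), payload 011110.
Concatenate: 00101011110 = 0x15E (11 bits → U+015E).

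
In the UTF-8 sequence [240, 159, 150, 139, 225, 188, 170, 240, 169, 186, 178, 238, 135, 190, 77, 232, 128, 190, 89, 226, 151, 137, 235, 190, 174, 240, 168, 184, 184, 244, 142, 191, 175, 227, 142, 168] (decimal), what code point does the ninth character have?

Offset 0: leading byte 0xF0 = 11110000 → 4-byte char #1 = F0 9F 96 8B.
Offset 4: leading byte 0xE1 = 11100001 → 3-byte char #2 = E1 BC AA.
Offset 7: leading byte 0xF0 = 11110000 → 4-byte char #3 = F0 A9 BA B2.
Offset 11: leading byte 0xEE = 11101110 → 3-byte char #4 = EE 87 BE.
Offset 14: leading byte 0x4D = 01001101 → 1-byte char #5 = 4D.
Offset 15: leading byte 0xE8 = 11101000 → 3-byte char #6 = E8 80 BE.
Offset 18: leading byte 0x59 = 01011001 → 1-byte char #7 = 59.
Offset 19: leading byte 0xE2 = 11100010 → 3-byte char #8 = E2 97 89.
Offset 22: leading byte 0xEB = 11101011 → 3-byte char #9 = EB BE AE.
Leading byte 0xEB = 11101011 matches 1110xxxx → 3-byte sequence.
Byte 1: 0xEB = 11101011, payload 1011 (4 bits).
Byte 2: 0xBE = 10111110 (10xxxxxx ✓), payload 111110.
Byte 3: 0xAE = 10101110 (10xxxxxx ✓), payload 101110.
Concatenate: 1011111110101110 = 0xBFAE (16 bits → U+BFAE).

U+BFAE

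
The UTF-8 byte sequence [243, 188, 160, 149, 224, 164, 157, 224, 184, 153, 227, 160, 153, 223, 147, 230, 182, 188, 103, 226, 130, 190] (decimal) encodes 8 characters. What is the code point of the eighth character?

U+20BE

Offset 0: leading byte 0xF3 = 11110011 → 4-byte char #1 = F3 BC A0 95.
Offset 4: leading byte 0xE0 = 11100000 → 3-byte char #2 = E0 A4 9D.
Offset 7: leading byte 0xE0 = 11100000 → 3-byte char #3 = E0 B8 99.
Offset 10: leading byte 0xE3 = 11100011 → 3-byte char #4 = E3 A0 99.
Offset 13: leading byte 0xDF = 11011111 → 2-byte char #5 = DF 93.
Offset 15: leading byte 0xE6 = 11100110 → 3-byte char #6 = E6 B6 BC.
Offset 18: leading byte 0x67 = 01100111 → 1-byte char #7 = 67.
Offset 19: leading byte 0xE2 = 11100010 → 3-byte char #8 = E2 82 BE.
Leading byte 0xE2 = 11100010 matches 1110xxxx → 3-byte sequence.
Byte 1: 0xE2 = 11100010, payload 0010 (4 bits).
Byte 2: 0x82 = 10000010 (10xxxxxx ✓), payload 000010.
Byte 3: 0xBE = 10111110 (10xxxxxx ✓), payload 111110.
Concatenate: 0010000010111110 = 0x20BE (16 bits → U+20BE).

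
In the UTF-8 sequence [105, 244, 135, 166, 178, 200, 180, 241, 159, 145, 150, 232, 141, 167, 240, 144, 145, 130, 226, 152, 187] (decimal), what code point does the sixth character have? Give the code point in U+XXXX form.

U+10442

Offset 0: leading byte 0x69 = 01101001 → 1-byte char #1 = 69.
Offset 1: leading byte 0xF4 = 11110100 → 4-byte char #2 = F4 87 A6 B2.
Offset 5: leading byte 0xC8 = 11001000 → 2-byte char #3 = C8 B4.
Offset 7: leading byte 0xF1 = 11110001 → 4-byte char #4 = F1 9F 91 96.
Offset 11: leading byte 0xE8 = 11101000 → 3-byte char #5 = E8 8D A7.
Offset 14: leading byte 0xF0 = 11110000 → 4-byte char #6 = F0 90 91 82.
Leading byte 0xF0 = 11110000 matches 11110xxx → 4-byte sequence.
Byte 1: 0xF0 = 11110000, payload 000 (3 bits).
Byte 2: 0x90 = 10010000 (10xxxxxx ✓), payload 010000.
Byte 3: 0x91 = 10010001 (10xxxxxx ✓), payload 010001.
Byte 4: 0x82 = 10000010 (10xxxxxx ✓), payload 000010.
Concatenate: 000010000010001000010 = 0x10442 (21 bits → U+10442).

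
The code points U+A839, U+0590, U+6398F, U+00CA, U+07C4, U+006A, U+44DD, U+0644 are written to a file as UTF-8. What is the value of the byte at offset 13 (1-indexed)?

1-indexed offset 13 is 0-indexed offset 12.
U+A839 → 3-byte form EA A0 B9 at offsets 0–2.
U+0590 → 2-byte form D6 90 at offsets 3–4.
U+6398F → 4-byte form F1 A3 A6 8F at offsets 5–8.
U+00CA → 2-byte form C3 8A at offsets 9–10.
U+07C4 → 2-byte form DF 84 at offsets 11–12.
Offset 12 falls in char 5's range; it's byte 2 of DF 84 = 0x84.

0x84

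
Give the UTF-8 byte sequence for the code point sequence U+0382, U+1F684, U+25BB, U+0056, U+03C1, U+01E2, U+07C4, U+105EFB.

CE 82 F0 9F 9A 84 E2 96 BB 56 CF 81 C7 A2 DF 84 F4 85 BB BB

U+0382: 2-byte form → CE 82.
U+1F684: 4-byte form → F0 9F 9A 84.
U+25BB: 3-byte form → E2 96 BB.
U+0056: 1-byte form → 56.
U+03C1: 2-byte form → CF 81.
U+01E2: 2-byte form → C7 A2.
U+07C4: 2-byte form → DF 84.
U+105EFB: 4-byte form → F4 85 BB BB.
Concatenated (20 bytes): CE 82 F0 9F 9A 84 E2 96 BB 56 CF 81 C7 A2 DF 84 F4 85 BB BB.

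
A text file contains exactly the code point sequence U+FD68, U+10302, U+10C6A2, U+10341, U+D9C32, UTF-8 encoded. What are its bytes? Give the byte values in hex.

U+FD68: 3-byte form → EF B5 A8.
U+10302: 4-byte form → F0 90 8C 82.
U+10C6A2: 4-byte form → F4 8C 9A A2.
U+10341: 4-byte form → F0 90 8D 81.
U+D9C32: 4-byte form → F3 99 B0 B2.
Concatenated (19 bytes): EF B5 A8 F0 90 8C 82 F4 8C 9A A2 F0 90 8D 81 F3 99 B0 B2.

EF B5 A8 F0 90 8C 82 F4 8C 9A A2 F0 90 8D 81 F3 99 B0 B2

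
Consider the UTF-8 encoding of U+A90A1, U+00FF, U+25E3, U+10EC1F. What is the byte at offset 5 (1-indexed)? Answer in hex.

1-indexed offset 5 is 0-indexed offset 4.
U+A90A1 → 4-byte form F2 A9 82 A1 at offsets 0–3.
U+00FF → 2-byte form C3 BF at offsets 4–5.
Offset 4 falls in char 2's range; it's byte 1 of C3 BF = 0xC3.

0xC3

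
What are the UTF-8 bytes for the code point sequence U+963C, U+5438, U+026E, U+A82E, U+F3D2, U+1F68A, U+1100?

E9 98 BC E5 90 B8 C9 AE EA A0 AE EF 8F 92 F0 9F 9A 8A E1 84 80

U+963C: 3-byte form → E9 98 BC.
U+5438: 3-byte form → E5 90 B8.
U+026E: 2-byte form → C9 AE.
U+A82E: 3-byte form → EA A0 AE.
U+F3D2: 3-byte form → EF 8F 92.
U+1F68A: 4-byte form → F0 9F 9A 8A.
U+1100: 3-byte form → E1 84 80.
Concatenated (21 bytes): E9 98 BC E5 90 B8 C9 AE EA A0 AE EF 8F 92 F0 9F 9A 8A E1 84 80.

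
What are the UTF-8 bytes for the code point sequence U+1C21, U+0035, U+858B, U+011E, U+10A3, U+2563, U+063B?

U+1C21: 3-byte form → E1 B0 A1.
U+0035: 1-byte form → 35.
U+858B: 3-byte form → E8 96 8B.
U+011E: 2-byte form → C4 9E.
U+10A3: 3-byte form → E1 82 A3.
U+2563: 3-byte form → E2 95 A3.
U+063B: 2-byte form → D8 BB.
Concatenated (17 bytes): E1 B0 A1 35 E8 96 8B C4 9E E1 82 A3 E2 95 A3 D8 BB.

E1 B0 A1 35 E8 96 8B C4 9E E1 82 A3 E2 95 A3 D8 BB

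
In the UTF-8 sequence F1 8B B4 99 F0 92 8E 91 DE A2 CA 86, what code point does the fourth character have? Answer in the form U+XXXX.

U+0286

Offset 0: leading byte 0xF1 = 11110001 → 4-byte char #1 = F1 8B B4 99.
Offset 4: leading byte 0xF0 = 11110000 → 4-byte char #2 = F0 92 8E 91.
Offset 8: leading byte 0xDE = 11011110 → 2-byte char #3 = DE A2.
Offset 10: leading byte 0xCA = 11001010 → 2-byte char #4 = CA 86.
Leading byte 0xCA = 11001010 matches 110xxxxx → 2-byte sequence.
Byte 1: 0xCA = 11001010, payload 01010 (5 bits).
Byte 2: 0x86 = 10000110 (10xxxxxx ✓), payload 000110.
Concatenate: 01010000110 = 0x286 (11 bits → U+0286).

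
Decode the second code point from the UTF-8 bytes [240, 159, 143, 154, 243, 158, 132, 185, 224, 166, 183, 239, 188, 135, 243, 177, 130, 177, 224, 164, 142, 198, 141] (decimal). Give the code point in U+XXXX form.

Offset 0: leading byte 0xF0 = 11110000 → 4-byte char #1 = F0 9F 8F 9A.
Offset 4: leading byte 0xF3 = 11110011 → 4-byte char #2 = F3 9E 84 B9.
Leading byte 0xF3 = 11110011 matches 11110xxx → 4-byte sequence.
Byte 1: 0xF3 = 11110011, payload 011 (3 bits).
Byte 2: 0x9E = 10011110 (10xxxxxx ✓), payload 011110.
Byte 3: 0x84 = 10000100 (10xxxxxx ✓), payload 000100.
Byte 4: 0xB9 = 10111001 (10xxxxxx ✓), payload 111001.
Concatenate: 011011110000100111001 = 0xDE139 (21 bits → U+DE139).

U+DE139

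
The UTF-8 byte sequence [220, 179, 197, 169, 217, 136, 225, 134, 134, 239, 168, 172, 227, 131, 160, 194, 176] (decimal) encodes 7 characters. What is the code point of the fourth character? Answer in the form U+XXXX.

Offset 0: leading byte 0xDC = 11011100 → 2-byte char #1 = DC B3.
Offset 2: leading byte 0xC5 = 11000101 → 2-byte char #2 = C5 A9.
Offset 4: leading byte 0xD9 = 11011001 → 2-byte char #3 = D9 88.
Offset 6: leading byte 0xE1 = 11100001 → 3-byte char #4 = E1 86 86.
Leading byte 0xE1 = 11100001 matches 1110xxxx → 3-byte sequence.
Byte 1: 0xE1 = 11100001, payload 0001 (4 bits).
Byte 2: 0x86 = 10000110 (10xxxxxx ✓), payload 000110.
Byte 3: 0x86 = 10000110 (10xxxxxx ✓), payload 000110.
Concatenate: 0001000110000110 = 0x1186 (16 bits → U+1186).

U+1186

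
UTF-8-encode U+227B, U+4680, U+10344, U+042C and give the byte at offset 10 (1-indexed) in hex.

0x84

1-indexed offset 10 is 0-indexed offset 9.
U+227B → 3-byte form E2 89 BB at offsets 0–2.
U+4680 → 3-byte form E4 9A 80 at offsets 3–5.
U+10344 → 4-byte form F0 90 8D 84 at offsets 6–9.
Offset 9 falls in char 3's range; it's byte 4 of F0 90 8D 84 = 0x84.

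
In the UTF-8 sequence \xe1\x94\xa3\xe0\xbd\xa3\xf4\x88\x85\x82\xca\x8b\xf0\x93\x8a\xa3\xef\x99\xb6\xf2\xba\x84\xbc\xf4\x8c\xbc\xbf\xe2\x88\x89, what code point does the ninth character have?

Offset 0: leading byte 0xE1 = 11100001 → 3-byte char #1 = E1 94 A3.
Offset 3: leading byte 0xE0 = 11100000 → 3-byte char #2 = E0 BD A3.
Offset 6: leading byte 0xF4 = 11110100 → 4-byte char #3 = F4 88 85 82.
Offset 10: leading byte 0xCA = 11001010 → 2-byte char #4 = CA 8B.
Offset 12: leading byte 0xF0 = 11110000 → 4-byte char #5 = F0 93 8A A3.
Offset 16: leading byte 0xEF = 11101111 → 3-byte char #6 = EF 99 B6.
Offset 19: leading byte 0xF2 = 11110010 → 4-byte char #7 = F2 BA 84 BC.
Offset 23: leading byte 0xF4 = 11110100 → 4-byte char #8 = F4 8C BC BF.
Offset 27: leading byte 0xE2 = 11100010 → 3-byte char #9 = E2 88 89.
Leading byte 0xE2 = 11100010 matches 1110xxxx → 3-byte sequence.
Byte 1: 0xE2 = 11100010, payload 0010 (4 bits).
Byte 2: 0x88 = 10001000 (10xxxxxx ✓), payload 001000.
Byte 3: 0x89 = 10001001 (10xxxxxx ✓), payload 001001.
Concatenate: 0010001000001001 = 0x2209 (16 bits → U+2209).

U+2209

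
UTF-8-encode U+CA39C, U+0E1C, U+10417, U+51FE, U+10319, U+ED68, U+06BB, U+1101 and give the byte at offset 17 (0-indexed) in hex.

0x99

U+CA39C → 4-byte form F3 8A 8E 9C at offsets 0–3.
U+0E1C → 3-byte form E0 B8 9C at offsets 4–6.
U+10417 → 4-byte form F0 90 90 97 at offsets 7–10.
U+51FE → 3-byte form E5 87 BE at offsets 11–13.
U+10319 → 4-byte form F0 90 8C 99 at offsets 14–17.
Offset 17 falls in char 5's range; it's byte 4 of F0 90 8C 99 = 0x99.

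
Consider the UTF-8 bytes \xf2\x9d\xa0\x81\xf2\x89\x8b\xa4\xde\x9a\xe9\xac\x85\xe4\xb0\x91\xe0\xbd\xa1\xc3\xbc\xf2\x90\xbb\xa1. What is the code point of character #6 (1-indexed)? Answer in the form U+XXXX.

U+0F61

Offset 0: leading byte 0xF2 = 11110010 → 4-byte char #1 = F2 9D A0 81.
Offset 4: leading byte 0xF2 = 11110010 → 4-byte char #2 = F2 89 8B A4.
Offset 8: leading byte 0xDE = 11011110 → 2-byte char #3 = DE 9A.
Offset 10: leading byte 0xE9 = 11101001 → 3-byte char #4 = E9 AC 85.
Offset 13: leading byte 0xE4 = 11100100 → 3-byte char #5 = E4 B0 91.
Offset 16: leading byte 0xE0 = 11100000 → 3-byte char #6 = E0 BD A1.
Leading byte 0xE0 = 11100000 matches 1110xxxx → 3-byte sequence.
Byte 1: 0xE0 = 11100000, payload 0000 (4 bits).
Byte 2: 0xBD = 10111101 (10xxxxxx ✓), payload 111101.
Byte 3: 0xA1 = 10100001 (10xxxxxx ✓), payload 100001.
Concatenate: 0000111101100001 = 0xF61 (16 bits → U+0F61).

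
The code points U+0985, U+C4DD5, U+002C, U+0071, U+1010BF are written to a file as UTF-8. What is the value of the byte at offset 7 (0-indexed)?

0x2C

U+0985 → 3-byte form E0 A6 85 at offsets 0–2.
U+C4DD5 → 4-byte form F3 84 B7 95 at offsets 3–6.
U+002C → 1-byte form 2C at offsets 7–7.
Offset 7 falls in char 3's range; it's byte 1 of 2C = 0x2C.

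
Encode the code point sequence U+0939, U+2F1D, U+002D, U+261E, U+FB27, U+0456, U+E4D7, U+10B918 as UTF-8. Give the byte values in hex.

U+0939: 3-byte form → E0 A4 B9.
U+2F1D: 3-byte form → E2 BC 9D.
U+002D: 1-byte form → 2D.
U+261E: 3-byte form → E2 98 9E.
U+FB27: 3-byte form → EF AC A7.
U+0456: 2-byte form → D1 96.
U+E4D7: 3-byte form → EE 93 97.
U+10B918: 4-byte form → F4 8B A4 98.
Concatenated (22 bytes): E0 A4 B9 E2 BC 9D 2D E2 98 9E EF AC A7 D1 96 EE 93 97 F4 8B A4 98.

E0 A4 B9 E2 BC 9D 2D E2 98 9E EF AC A7 D1 96 EE 93 97 F4 8B A4 98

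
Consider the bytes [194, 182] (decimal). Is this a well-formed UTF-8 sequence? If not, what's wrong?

valid

Leading byte 0xC2 = 11000010 → 2-byte form.
Continuation bytes 0xB6=10110110 all match 10xxxxxx.
Decoded value 0xB6 is ≥ 0x80 (shortest form) and not a surrogate.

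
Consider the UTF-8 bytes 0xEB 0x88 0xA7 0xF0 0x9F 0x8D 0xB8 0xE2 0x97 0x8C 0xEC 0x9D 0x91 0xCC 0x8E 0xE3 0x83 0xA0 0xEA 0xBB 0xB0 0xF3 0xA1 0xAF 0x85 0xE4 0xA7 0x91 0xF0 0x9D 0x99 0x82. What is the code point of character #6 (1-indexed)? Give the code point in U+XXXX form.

U+30E0

Offset 0: leading byte 0xEB = 11101011 → 3-byte char #1 = EB 88 A7.
Offset 3: leading byte 0xF0 = 11110000 → 4-byte char #2 = F0 9F 8D B8.
Offset 7: leading byte 0xE2 = 11100010 → 3-byte char #3 = E2 97 8C.
Offset 10: leading byte 0xEC = 11101100 → 3-byte char #4 = EC 9D 91.
Offset 13: leading byte 0xCC = 11001100 → 2-byte char #5 = CC 8E.
Offset 15: leading byte 0xE3 = 11100011 → 3-byte char #6 = E3 83 A0.
Leading byte 0xE3 = 11100011 matches 1110xxxx → 3-byte sequence.
Byte 1: 0xE3 = 11100011, payload 0011 (4 bits).
Byte 2: 0x83 = 10000011 (10xxxxxx ✓), payload 000011.
Byte 3: 0xA0 = 10100000 (10xxxxxx ✓), payload 100000.
Concatenate: 0011000011100000 = 0x30E0 (16 bits → U+30E0).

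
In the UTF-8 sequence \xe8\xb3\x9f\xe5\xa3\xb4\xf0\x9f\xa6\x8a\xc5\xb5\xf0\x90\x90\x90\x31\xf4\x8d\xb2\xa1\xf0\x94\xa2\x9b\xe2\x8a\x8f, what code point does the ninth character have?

Offset 0: leading byte 0xE8 = 11101000 → 3-byte char #1 = E8 B3 9F.
Offset 3: leading byte 0xE5 = 11100101 → 3-byte char #2 = E5 A3 B4.
Offset 6: leading byte 0xF0 = 11110000 → 4-byte char #3 = F0 9F A6 8A.
Offset 10: leading byte 0xC5 = 11000101 → 2-byte char #4 = C5 B5.
Offset 12: leading byte 0xF0 = 11110000 → 4-byte char #5 = F0 90 90 90.
Offset 16: leading byte 0x31 = 00110001 → 1-byte char #6 = 31.
Offset 17: leading byte 0xF4 = 11110100 → 4-byte char #7 = F4 8D B2 A1.
Offset 21: leading byte 0xF0 = 11110000 → 4-byte char #8 = F0 94 A2 9B.
Offset 25: leading byte 0xE2 = 11100010 → 3-byte char #9 = E2 8A 8F.
Leading byte 0xE2 = 11100010 matches 1110xxxx → 3-byte sequence.
Byte 1: 0xE2 = 11100010, payload 0010 (4 bits).
Byte 2: 0x8A = 10001010 (10xxxxxx ✓), payload 001010.
Byte 3: 0x8F = 10001111 (10xxxxxx ✓), payload 001111.
Concatenate: 0010001010001111 = 0x228F (16 bits → U+228F).

U+228F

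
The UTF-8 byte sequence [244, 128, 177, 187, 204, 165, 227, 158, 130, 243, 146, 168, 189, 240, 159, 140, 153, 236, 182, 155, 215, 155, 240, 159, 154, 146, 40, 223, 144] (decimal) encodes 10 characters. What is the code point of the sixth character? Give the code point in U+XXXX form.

Offset 0: leading byte 0xF4 = 11110100 → 4-byte char #1 = F4 80 B1 BB.
Offset 4: leading byte 0xCC = 11001100 → 2-byte char #2 = CC A5.
Offset 6: leading byte 0xE3 = 11100011 → 3-byte char #3 = E3 9E 82.
Offset 9: leading byte 0xF3 = 11110011 → 4-byte char #4 = F3 92 A8 BD.
Offset 13: leading byte 0xF0 = 11110000 → 4-byte char #5 = F0 9F 8C 99.
Offset 17: leading byte 0xEC = 11101100 → 3-byte char #6 = EC B6 9B.
Leading byte 0xEC = 11101100 matches 1110xxxx → 3-byte sequence.
Byte 1: 0xEC = 11101100, payload 1100 (4 bits).
Byte 2: 0xB6 = 10110110 (10xxxxxx ✓), payload 110110.
Byte 3: 0x9B = 10011011 (10xxxxxx ✓), payload 011011.
Concatenate: 1100110110011011 = 0xCD9B (16 bits → U+CD9B).

U+CD9B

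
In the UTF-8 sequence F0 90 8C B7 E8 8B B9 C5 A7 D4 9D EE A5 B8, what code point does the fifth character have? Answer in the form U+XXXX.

U+E978

Offset 0: leading byte 0xF0 = 11110000 → 4-byte char #1 = F0 90 8C B7.
Offset 4: leading byte 0xE8 = 11101000 → 3-byte char #2 = E8 8B B9.
Offset 7: leading byte 0xC5 = 11000101 → 2-byte char #3 = C5 A7.
Offset 9: leading byte 0xD4 = 11010100 → 2-byte char #4 = D4 9D.
Offset 11: leading byte 0xEE = 11101110 → 3-byte char #5 = EE A5 B8.
Leading byte 0xEE = 11101110 matches 1110xxxx → 3-byte sequence.
Byte 1: 0xEE = 11101110, payload 1110 (4 bits).
Byte 2: 0xA5 = 10100101 (10xxxxxx ✓), payload 100101.
Byte 3: 0xB8 = 10111000 (10xxxxxx ✓), payload 111000.
Concatenate: 1110100101111000 = 0xE978 (16 bits → U+E978).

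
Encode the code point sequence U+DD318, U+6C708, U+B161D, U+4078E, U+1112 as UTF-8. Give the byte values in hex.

F3 9D 8C 98 F1 AC 9C 88 F2 B1 98 9D F1 80 9E 8E E1 84 92

U+DD318: 4-byte form → F3 9D 8C 98.
U+6C708: 4-byte form → F1 AC 9C 88.
U+B161D: 4-byte form → F2 B1 98 9D.
U+4078E: 4-byte form → F1 80 9E 8E.
U+1112: 3-byte form → E1 84 92.
Concatenated (19 bytes): F3 9D 8C 98 F1 AC 9C 88 F2 B1 98 9D F1 80 9E 8E E1 84 92.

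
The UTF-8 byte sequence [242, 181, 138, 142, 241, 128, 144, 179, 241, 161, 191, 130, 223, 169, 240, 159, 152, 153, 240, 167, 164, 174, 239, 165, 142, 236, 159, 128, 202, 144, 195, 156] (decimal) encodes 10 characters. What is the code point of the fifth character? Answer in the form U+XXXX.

Offset 0: leading byte 0xF2 = 11110010 → 4-byte char #1 = F2 B5 8A 8E.
Offset 4: leading byte 0xF1 = 11110001 → 4-byte char #2 = F1 80 90 B3.
Offset 8: leading byte 0xF1 = 11110001 → 4-byte char #3 = F1 A1 BF 82.
Offset 12: leading byte 0xDF = 11011111 → 2-byte char #4 = DF A9.
Offset 14: leading byte 0xF0 = 11110000 → 4-byte char #5 = F0 9F 98 99.
Leading byte 0xF0 = 11110000 matches 11110xxx → 4-byte sequence.
Byte 1: 0xF0 = 11110000, payload 000 (3 bits).
Byte 2: 0x9F = 10011111 (10xxxxxx ✓), payload 011111.
Byte 3: 0x98 = 10011000 (10xxxxxx ✓), payload 011000.
Byte 4: 0x99 = 10011001 (10xxxxxx ✓), payload 011001.
Concatenate: 000011111011000011001 = 0x1F619 (21 bits → U+1F619).

U+1F619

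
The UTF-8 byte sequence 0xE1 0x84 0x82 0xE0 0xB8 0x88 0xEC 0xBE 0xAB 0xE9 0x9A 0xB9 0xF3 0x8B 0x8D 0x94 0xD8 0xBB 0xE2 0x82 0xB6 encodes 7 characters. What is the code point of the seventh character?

U+20B6

Offset 0: leading byte 0xE1 = 11100001 → 3-byte char #1 = E1 84 82.
Offset 3: leading byte 0xE0 = 11100000 → 3-byte char #2 = E0 B8 88.
Offset 6: leading byte 0xEC = 11101100 → 3-byte char #3 = EC BE AB.
Offset 9: leading byte 0xE9 = 11101001 → 3-byte char #4 = E9 9A B9.
Offset 12: leading byte 0xF3 = 11110011 → 4-byte char #5 = F3 8B 8D 94.
Offset 16: leading byte 0xD8 = 11011000 → 2-byte char #6 = D8 BB.
Offset 18: leading byte 0xE2 = 11100010 → 3-byte char #7 = E2 82 B6.
Leading byte 0xE2 = 11100010 matches 1110xxxx → 3-byte sequence.
Byte 1: 0xE2 = 11100010, payload 0010 (4 bits).
Byte 2: 0x82 = 10000010 (10xxxxxx ✓), payload 000010.
Byte 3: 0xB6 = 10110110 (10xxxxxx ✓), payload 110110.
Concatenate: 0010000010110110 = 0x20B6 (16 bits → U+20B6).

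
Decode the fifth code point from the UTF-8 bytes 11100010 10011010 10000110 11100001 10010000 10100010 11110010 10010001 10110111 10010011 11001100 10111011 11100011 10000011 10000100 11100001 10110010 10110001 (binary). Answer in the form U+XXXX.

Offset 0: leading byte 0xE2 = 11100010 → 3-byte char #1 = E2 9A 86.
Offset 3: leading byte 0xE1 = 11100001 → 3-byte char #2 = E1 90 A2.
Offset 6: leading byte 0xF2 = 11110010 → 4-byte char #3 = F2 91 B7 93.
Offset 10: leading byte 0xCC = 11001100 → 2-byte char #4 = CC BB.
Offset 12: leading byte 0xE3 = 11100011 → 3-byte char #5 = E3 83 84.
Leading byte 0xE3 = 11100011 matches 1110xxxx → 3-byte sequence.
Byte 1: 0xE3 = 11100011, payload 0011 (4 bits).
Byte 2: 0x83 = 10000011 (10xxxxxx ✓), payload 000011.
Byte 3: 0x84 = 10000100 (10xxxxxx ✓), payload 000100.
Concatenate: 0011000011000100 = 0x30C4 (16 bits → U+30C4).

U+30C4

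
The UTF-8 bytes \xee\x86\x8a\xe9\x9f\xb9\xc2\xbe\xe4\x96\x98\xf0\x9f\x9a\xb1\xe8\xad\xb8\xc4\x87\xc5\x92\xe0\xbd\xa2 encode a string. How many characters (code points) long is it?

Byte at offset 0: 0xEE = 11101110 → 3-byte char (#1). Advance 3.
Byte at offset 3: 0xE9 = 11101001 → 3-byte char (#2). Advance 3.
Byte at offset 6: 0xC2 = 11000010 → 2-byte char (#3). Advance 2.
Byte at offset 8: 0xE4 = 11100100 → 3-byte char (#4). Advance 3.
Byte at offset 11: 0xF0 = 11110000 → 4-byte char (#5). Advance 4.
Byte at offset 15: 0xE8 = 11101000 → 3-byte char (#6). Advance 3.
Byte at offset 18: 0xC4 = 11000100 → 2-byte char (#7). Advance 2.
Byte at offset 20: 0xC5 = 11000101 → 2-byte char (#8). Advance 2.
Byte at offset 22: 0xE0 = 11100000 → 3-byte char (#9). Advance 3.
Reached end at offset 25 after 9 code points.

9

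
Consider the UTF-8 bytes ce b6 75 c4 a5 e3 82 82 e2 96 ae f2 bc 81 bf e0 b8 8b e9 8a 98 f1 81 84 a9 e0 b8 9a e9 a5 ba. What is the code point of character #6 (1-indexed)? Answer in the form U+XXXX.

U+BC07F

Offset 0: leading byte 0xCE = 11001110 → 2-byte char #1 = CE B6.
Offset 2: leading byte 0x75 = 01110101 → 1-byte char #2 = 75.
Offset 3: leading byte 0xC4 = 11000100 → 2-byte char #3 = C4 A5.
Offset 5: leading byte 0xE3 = 11100011 → 3-byte char #4 = E3 82 82.
Offset 8: leading byte 0xE2 = 11100010 → 3-byte char #5 = E2 96 AE.
Offset 11: leading byte 0xF2 = 11110010 → 4-byte char #6 = F2 BC 81 BF.
Leading byte 0xF2 = 11110010 matches 11110xxx → 4-byte sequence.
Byte 1: 0xF2 = 11110010, payload 010 (3 bits).
Byte 2: 0xBC = 10111100 (10xxxxxx ✓), payload 111100.
Byte 3: 0x81 = 10000001 (10xxxxxx ✓), payload 000001.
Byte 4: 0xBF = 10111111 (10xxxxxx ✓), payload 111111.
Concatenate: 010111100000001111111 = 0xBC07F (21 bits → U+BC07F).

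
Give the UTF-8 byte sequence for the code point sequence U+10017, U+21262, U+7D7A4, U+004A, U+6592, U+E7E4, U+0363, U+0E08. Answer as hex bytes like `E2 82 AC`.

F0 90 80 97 F0 A1 89 A2 F1 BD 9E A4 4A E6 96 92 EE 9F A4 CD A3 E0 B8 88

U+10017: 4-byte form → F0 90 80 97.
U+21262: 4-byte form → F0 A1 89 A2.
U+7D7A4: 4-byte form → F1 BD 9E A4.
U+004A: 1-byte form → 4A.
U+6592: 3-byte form → E6 96 92.
U+E7E4: 3-byte form → EE 9F A4.
U+0363: 2-byte form → CD A3.
U+0E08: 3-byte form → E0 B8 88.
Concatenated (24 bytes): F0 90 80 97 F0 A1 89 A2 F1 BD 9E A4 4A E6 96 92 EE 9F A4 CD A3 E0 B8 88.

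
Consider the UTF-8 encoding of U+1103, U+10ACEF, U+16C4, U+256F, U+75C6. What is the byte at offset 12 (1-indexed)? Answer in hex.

0x95

1-indexed offset 12 is 0-indexed offset 11.
U+1103 → 3-byte form E1 84 83 at offsets 0–2.
U+10ACEF → 4-byte form F4 8A B3 AF at offsets 3–6.
U+16C4 → 3-byte form E1 9B 84 at offsets 7–9.
U+256F → 3-byte form E2 95 AF at offsets 10–12.
Offset 11 falls in char 4's range; it's byte 2 of E2 95 AF = 0x95.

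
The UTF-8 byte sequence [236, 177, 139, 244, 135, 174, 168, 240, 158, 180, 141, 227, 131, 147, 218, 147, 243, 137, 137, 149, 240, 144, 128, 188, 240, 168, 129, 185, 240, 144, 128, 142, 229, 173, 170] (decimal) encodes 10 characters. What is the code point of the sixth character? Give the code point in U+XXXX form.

Offset 0: leading byte 0xEC = 11101100 → 3-byte char #1 = EC B1 8B.
Offset 3: leading byte 0xF4 = 11110100 → 4-byte char #2 = F4 87 AE A8.
Offset 7: leading byte 0xF0 = 11110000 → 4-byte char #3 = F0 9E B4 8D.
Offset 11: leading byte 0xE3 = 11100011 → 3-byte char #4 = E3 83 93.
Offset 14: leading byte 0xDA = 11011010 → 2-byte char #5 = DA 93.
Offset 16: leading byte 0xF3 = 11110011 → 4-byte char #6 = F3 89 89 95.
Leading byte 0xF3 = 11110011 matches 11110xxx → 4-byte sequence.
Byte 1: 0xF3 = 11110011, payload 011 (3 bits).
Byte 2: 0x89 = 10001001 (10xxxxxx ✓), payload 001001.
Byte 3: 0x89 = 10001001 (10xxxxxx ✓), payload 001001.
Byte 4: 0x95 = 10010101 (10xxxxxx ✓), payload 010101.
Concatenate: 011001001001001010101 = 0xC9255 (21 bits → U+C9255).

U+C9255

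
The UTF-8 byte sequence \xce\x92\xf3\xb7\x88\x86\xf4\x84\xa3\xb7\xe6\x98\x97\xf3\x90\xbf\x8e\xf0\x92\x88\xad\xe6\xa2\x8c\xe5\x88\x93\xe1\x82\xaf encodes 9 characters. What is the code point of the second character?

U+F7206

Offset 0: leading byte 0xCE = 11001110 → 2-byte char #1 = CE 92.
Offset 2: leading byte 0xF3 = 11110011 → 4-byte char #2 = F3 B7 88 86.
Leading byte 0xF3 = 11110011 matches 11110xxx → 4-byte sequence.
Byte 1: 0xF3 = 11110011, payload 011 (3 bits).
Byte 2: 0xB7 = 10110111 (10xxxxxx ✓), payload 110111.
Byte 3: 0x88 = 10001000 (10xxxxxx ✓), payload 001000.
Byte 4: 0x86 = 10000110 (10xxxxxx ✓), payload 000110.
Concatenate: 011110111001000000110 = 0xF7206 (21 bits → U+F7206).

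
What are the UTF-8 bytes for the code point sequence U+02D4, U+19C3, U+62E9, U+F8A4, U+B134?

U+02D4: 2-byte form → CB 94.
U+19C3: 3-byte form → E1 A7 83.
U+62E9: 3-byte form → E6 8B A9.
U+F8A4: 3-byte form → EF A2 A4.
U+B134: 3-byte form → EB 84 B4.
Concatenated (14 bytes): CB 94 E1 A7 83 E6 8B A9 EF A2 A4 EB 84 B4.

CB 94 E1 A7 83 E6 8B A9 EF A2 A4 EB 84 B4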